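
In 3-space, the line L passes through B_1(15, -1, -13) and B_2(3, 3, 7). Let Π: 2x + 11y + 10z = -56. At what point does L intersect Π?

(12, 0, -8)

A direction vector for L is B_2 − B_1 = (-12, 4, 20).
Substitute r = (15, -1, -13) + t(-12, 4, 20) into the plane: -111 + 220t = -56, so t = 1/4.
Intersection: (15, -1, -13) + (1/4)·(-12, 4, 20) = (12, 0, -8).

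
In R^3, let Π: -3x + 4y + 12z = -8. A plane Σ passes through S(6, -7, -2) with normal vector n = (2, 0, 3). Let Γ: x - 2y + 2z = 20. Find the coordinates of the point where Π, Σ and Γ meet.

(0, -8, 2)

Σ: n·r = n·S gives 2x + 3z = 6.
Solving the 3×3 linear system -3x + 4y + 12z = -8, 2x + 3z = 6, x - 2y + 2z = 20 (e.g. by elimination or Cramer's rule, determinant = -70) gives (0, -8, 2).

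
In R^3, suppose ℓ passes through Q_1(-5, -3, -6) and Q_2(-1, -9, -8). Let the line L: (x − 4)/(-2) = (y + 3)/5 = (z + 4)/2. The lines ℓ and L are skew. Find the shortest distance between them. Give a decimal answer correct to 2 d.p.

A direction vector for ℓ is Q_2 − Q_1 = (4, -6, -2).
L has direction (-2, 5, 2) through (4, -3, -4).
Common perpendicular direction n = (4, -6, -2) × (-2, 5, 2) = (-2, -4, 8).
With w = (4, -3, -4) − (-5, -3, -6) = (9, 0, 2), w · n = -2.
Distance = |w · n| / |n| = |-2| / √84 ≈ 0.22.

0.22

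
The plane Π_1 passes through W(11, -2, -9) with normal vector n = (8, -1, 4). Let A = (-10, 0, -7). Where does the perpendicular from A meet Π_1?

Π_1: n·r = n·W gives 8x - y + 4z = 54.
Foot = A − λn with λ = (n·A − d)/|n|² = (-108 − 54)/81 = -2.
Foot = (-10, 0, -7) − (-2)·(8, -1, 4) = (6, -2, 1).

(6, -2, 1)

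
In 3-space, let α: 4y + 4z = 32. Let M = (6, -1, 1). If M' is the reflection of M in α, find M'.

(6, 7, 9)

λ = (n·M − d)/|n|² = (0 − 32)/32 = -1.
Reflection = M − 2λn = (6, -1, 1) − (-2)·(0, 4, 4) = (6, 7, 9).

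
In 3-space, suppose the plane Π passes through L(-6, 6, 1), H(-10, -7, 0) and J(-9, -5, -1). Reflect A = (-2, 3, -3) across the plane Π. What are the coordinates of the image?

(-8, 5, -5)

LH = (-4, -13, -1), LJ = (-3, -11, -2); a normal to Π is LH × LJ = (15, -5, 5).
Using L: Π has equation 15x - 5y + 5z = -115.
λ = (n·A − d)/|n|² = (-60 − (-115))/275 = 1/5.
Reflection = A − 2λn = (-2, 3, -3) − (2/5)·(15, -5, 5) = (-8, 5, -5).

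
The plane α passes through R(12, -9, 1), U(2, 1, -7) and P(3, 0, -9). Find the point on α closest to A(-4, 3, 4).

(-2, 5, 4)

RU = (-10, 10, -8), RP = (-9, 9, -10); a normal to α is RU × RP = (-28, -28, 0).
Using R: α has equation -28x - 28y = -84.
Foot = A − λn with λ = (n·A − d)/|n|² = (28 − (-84))/1568 = 1/14.
Foot = (-4, 3, 4) − (1/14)·(-28, -28, 0) = (-2, 5, 4).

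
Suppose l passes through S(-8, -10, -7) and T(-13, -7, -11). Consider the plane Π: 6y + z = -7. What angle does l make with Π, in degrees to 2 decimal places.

19.00

A direction vector for l is T − S = (-5, 3, -4).
sin θ = |n·v| / (|n||v|) = |14| / (√37 · √50) = 0.32549.
θ ≈ 19.00°.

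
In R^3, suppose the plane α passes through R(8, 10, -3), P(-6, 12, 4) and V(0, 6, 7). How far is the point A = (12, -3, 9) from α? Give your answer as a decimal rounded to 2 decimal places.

RP = (-14, 2, 7), RV = (-8, -4, 10); a normal to α is RP × RV = (48, 84, 72).
Using R: α has equation 48x + 84y + 72z = 1008.
n·A − d = (48)·(12) + (84)·(-3) + (72)·(9) − 1008 = -36; |n| = √14544.
Distance = |-36| / √14544 = 36/√14544 ≈ 0.30.

0.30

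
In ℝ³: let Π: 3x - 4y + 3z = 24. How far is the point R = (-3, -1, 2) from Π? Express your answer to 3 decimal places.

n·R − d = (3)·(-3) + (-4)·(-1) + (3)·(2) − 24 = -23; |n| = √34.
Distance = |-23| / √34 = 23/√34 ≈ 3.944.

3.944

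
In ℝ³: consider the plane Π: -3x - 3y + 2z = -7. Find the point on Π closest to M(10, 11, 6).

Foot = M − λn with λ = (n·M − d)/|n|² = (-51 − (-7))/22 = -2.
Foot = (10, 11, 6) − (-2)·(-3, -3, 2) = (4, 5, 10).

(4, 5, 10)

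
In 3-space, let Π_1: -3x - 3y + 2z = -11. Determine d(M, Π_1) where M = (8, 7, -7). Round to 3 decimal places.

n·M − d = (-3)·(8) + (-3)·(7) + (2)·(-7) − (-11) = -48; |n| = √22.
Distance = |-48| / √22 = 48/√22 ≈ 10.234.

10.234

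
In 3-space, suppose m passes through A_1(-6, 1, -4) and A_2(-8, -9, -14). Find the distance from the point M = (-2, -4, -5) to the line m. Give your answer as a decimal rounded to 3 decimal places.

A direction vector for m is A_2 − A_1 = (-2, -10, -10).
Taking (-6, 1, -4) on m with direction v = (-2, -10, -10): w = M − (-6, 1, -4) = (4, -5, -1), and w × v = (40, 42, -50).
Distance = |w × v| / |v| = √5864 / √204 ≈ 5.361.

5.361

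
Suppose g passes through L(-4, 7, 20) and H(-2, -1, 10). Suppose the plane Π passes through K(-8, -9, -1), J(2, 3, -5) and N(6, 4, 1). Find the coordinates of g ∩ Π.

(-1, -5, 5)

A direction vector for g is H − L = (2, -8, -10).
KJ = (10, 12, -4), KN = (14, 13, 2); a normal to Π is KJ × KN = (76, -76, -38).
Using K: Π has equation 76x - 76y - 38z = 114.
Substitute r = (-4, 7, 20) + t(2, -8, -10) into the plane: -1596 + 1140t = 114, so t = 3/2.
Intersection: (-4, 7, 20) + (3/2)·(2, -8, -10) = (-1, -5, 5).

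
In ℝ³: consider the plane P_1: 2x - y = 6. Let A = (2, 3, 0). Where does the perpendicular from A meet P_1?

Foot = A − λn with λ = (n·A − d)/|n|² = (1 − 6)/5 = -1.
Foot = (2, 3, 0) − (-1)·(2, -1, 0) = (4, 2, 0).

(4, 2, 0)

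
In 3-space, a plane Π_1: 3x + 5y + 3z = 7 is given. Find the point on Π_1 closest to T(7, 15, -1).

Foot = T − λn with λ = (n·T − d)/|n|² = (93 − 7)/43 = 2.
Foot = (7, 15, -1) − 2·(3, 5, 3) = (1, 5, -7).

(1, 5, -7)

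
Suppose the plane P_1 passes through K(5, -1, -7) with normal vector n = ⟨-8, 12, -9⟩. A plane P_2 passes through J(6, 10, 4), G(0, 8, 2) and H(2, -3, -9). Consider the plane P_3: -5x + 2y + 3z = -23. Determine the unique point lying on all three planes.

P_1: n·r = n·K gives -8x + 12y - 9z = 11.
JG = (-6, -2, -2), JH = (-4, -13, -13); a normal to P_2 is JG × JH = (0, -70, 70).
Using J: P_2 has equation -70y + 70z = -420.
Solving the 3×3 linear system -8x + 12y - 9z = 11, -70y + 70z = -420, -5x + 2y + 3z = -23 (e.g. by elimination or Cramer's rule, determinant = 1750) gives (8, 7, 1).

(8, 7, 1)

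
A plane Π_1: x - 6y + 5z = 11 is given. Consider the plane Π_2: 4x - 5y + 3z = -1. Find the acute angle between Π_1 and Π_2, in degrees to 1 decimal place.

28.3

cos θ = |n₁·n₂| / (|n₁||n₂|) = |49| / (√62 · √50).
θ = arccos(0.88007) ≈ 28.3°.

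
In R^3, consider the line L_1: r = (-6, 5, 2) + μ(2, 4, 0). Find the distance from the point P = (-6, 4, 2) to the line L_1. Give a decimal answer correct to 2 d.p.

Taking (-6, 5, 2) on L_1 with direction v = (2, 4, 0): w = P − (-6, 5, 2) = (0, -1, 0), and w × v = (0, 0, 2).
Distance = |w × v| / |v| = √4 / √20 ≈ 0.45.

0.45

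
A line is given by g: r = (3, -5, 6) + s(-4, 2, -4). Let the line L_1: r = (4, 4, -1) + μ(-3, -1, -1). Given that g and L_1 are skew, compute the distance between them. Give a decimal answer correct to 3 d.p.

0.283

Common perpendicular direction n = (-4, 2, -4) × (-3, -1, -1) = (-6, 8, 10).
With w = (4, 4, -1) − (3, -5, 6) = (1, 9, -7), w · n = -4.
Distance = |w · n| / |n| = |-4| / √200 ≈ 0.283.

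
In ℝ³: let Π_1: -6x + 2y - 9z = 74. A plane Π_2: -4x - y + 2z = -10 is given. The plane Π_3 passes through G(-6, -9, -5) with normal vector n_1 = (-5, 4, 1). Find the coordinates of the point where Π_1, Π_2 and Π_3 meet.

Π_3: n_1·r = n_1·G gives -5x + 4y + z = -11.
Solving the 3×3 linear system -6x + 2y - 9z = 74, -4x - y + 2z = -10, -5x + 4y + z = -11 (e.g. by elimination or Cramer's rule, determinant = 231) gives (-1, -2, -8).

(-1, -2, -8)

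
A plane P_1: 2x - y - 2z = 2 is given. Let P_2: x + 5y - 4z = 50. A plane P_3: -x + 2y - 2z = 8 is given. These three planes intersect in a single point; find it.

(8, 10, 2)

Solving the 3×3 linear system 2x - y - 2z = 2, x + 5y - 4z = 50, -x + 2y - 2z = 8 (e.g. by elimination or Cramer's rule, determinant = -24) gives (8, 10, 2).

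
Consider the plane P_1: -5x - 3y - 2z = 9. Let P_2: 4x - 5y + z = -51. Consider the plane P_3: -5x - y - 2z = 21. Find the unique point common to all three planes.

(-5, 6, -1)

Solving the 3×3 linear system -5x - 3y - 2z = 9, 4x - 5y + z = -51, -5x - y - 2z = 21 (e.g. by elimination or Cramer's rule, determinant = -6) gives (-5, 6, -1).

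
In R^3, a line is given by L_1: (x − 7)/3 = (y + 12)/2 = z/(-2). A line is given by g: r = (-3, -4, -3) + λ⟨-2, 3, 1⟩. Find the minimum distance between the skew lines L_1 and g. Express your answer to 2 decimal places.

7.26

L_1 has direction (3, 2, -2) through (7, -12, 0).
Common perpendicular direction n = (3, 2, -2) × (-2, 3, 1) = (8, 1, 13).
With w = (-3, -4, -3) − (7, -12, 0) = (-10, 8, -3), w · n = -111.
Distance = |w · n| / |n| = |-111| / √234 ≈ 7.26.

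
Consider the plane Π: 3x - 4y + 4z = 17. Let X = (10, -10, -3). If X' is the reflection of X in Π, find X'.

(4, -2, -11)

λ = (n·X − d)/|n|² = (58 − 17)/41 = 1.
Reflection = X − 2λn = (10, -10, -3) − 2·(3, -4, 4) = (4, -2, -11).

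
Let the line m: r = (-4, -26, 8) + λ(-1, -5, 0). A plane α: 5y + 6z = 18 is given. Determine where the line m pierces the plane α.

Substitute r = (-4, -26, 8) + t(-1, -5, 0) into the plane: -82 + (-25)t = 18, so t = -4.
Intersection: (-4, -26, 8) + (-4)·(-1, -5, 0) = (0, -6, 8).

(0, -6, 8)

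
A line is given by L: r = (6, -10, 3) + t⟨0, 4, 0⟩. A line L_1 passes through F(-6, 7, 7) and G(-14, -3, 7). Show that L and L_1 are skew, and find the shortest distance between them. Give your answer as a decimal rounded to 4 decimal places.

4.0000

A direction vector for L_1 is G − F = (-8, -10, 0).
Common perpendicular direction n = (0, 4, 0) × (-8, -10, 0) = (0, 0, 32).
With w = (-6, 7, 7) − (6, -10, 3) = (-12, 17, 4), w · n = 128.
Since n ≠ 0 the lines are not parallel, and w · n = 128 ≠ 0 so they do not intersect; hence they are skew.
Distance = |w · n| / |n| = |128| / √1024 ≈ 4.0000.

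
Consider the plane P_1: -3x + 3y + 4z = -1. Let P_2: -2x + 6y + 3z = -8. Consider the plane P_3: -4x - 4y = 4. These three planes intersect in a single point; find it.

(1, -2, 2)

Solving the 3×3 linear system -3x + 3y + 4z = -1, -2x + 6y + 3z = -8, -4x - 4y = 4 (e.g. by elimination or Cramer's rule, determinant = 56) gives (1, -2, 2).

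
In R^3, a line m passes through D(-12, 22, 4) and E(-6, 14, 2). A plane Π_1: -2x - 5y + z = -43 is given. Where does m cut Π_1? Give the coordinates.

A direction vector for m is E − D = (6, -8, -2).
Substitute r = (-12, 22, 4) + t(6, -8, -2) into the plane: -82 + 26t = -43, so t = 3/2.
Intersection: (-12, 22, 4) + (3/2)·(6, -8, -2) = (-3, 10, 1).

(-3, 10, 1)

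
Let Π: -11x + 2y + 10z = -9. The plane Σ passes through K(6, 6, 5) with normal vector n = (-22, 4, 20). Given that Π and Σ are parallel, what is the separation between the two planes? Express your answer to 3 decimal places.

0.333

Σ: n·r = n·K gives -22x + 4y + 20z = -8.
Rescale Σ by 1/2: -11x + 2y + 10z = -4. Then distance = |-9 − (-4)| / √225 ≈ 0.333.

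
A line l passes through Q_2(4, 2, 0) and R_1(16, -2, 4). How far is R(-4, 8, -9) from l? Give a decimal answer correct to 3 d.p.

A direction vector for l is R_1 − Q_2 = (12, -4, 4).
Taking (4, 2, 0) on l with direction v = (12, -4, 4): w = R − (4, 2, 0) = (-8, 6, -9), and w × v = (-12, -76, -40).
Distance = |w × v| / |v| = √7520 / √176 ≈ 6.537.

6.537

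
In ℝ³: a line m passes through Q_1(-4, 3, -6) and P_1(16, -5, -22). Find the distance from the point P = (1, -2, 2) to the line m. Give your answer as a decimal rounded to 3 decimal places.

10.668

A direction vector for m is P_1 − Q_1 = (20, -8, -16).
Taking (-4, 3, -6) on m with direction v = (20, -8, -16): w = P − (-4, 3, -6) = (5, -5, 8), and w × v = (144, 240, 60).
Distance = |w × v| / |v| = √81936 / √720 ≈ 10.668.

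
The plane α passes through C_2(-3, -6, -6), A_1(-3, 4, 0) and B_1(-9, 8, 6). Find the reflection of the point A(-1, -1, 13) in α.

C_2A_1 = (0, 10, 6), C_2B_1 = (-6, 14, 12); a normal to α is C_2A_1 × C_2B_1 = (36, -36, 60).
Using C_2: α has equation 36x - 36y + 60z = -252.
λ = (n·A − d)/|n|² = (780 − (-252))/6192 = 1/6.
Reflection = A − 2λn = (-1, -1, 13) − (1/3)·(36, -36, 60) = (-13, 11, -7).

(-13, 11, -7)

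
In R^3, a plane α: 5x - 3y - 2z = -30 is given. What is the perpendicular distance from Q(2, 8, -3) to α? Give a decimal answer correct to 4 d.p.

3.5689

n·Q − d = (5)·(2) + (-3)·(8) + (-2)·(-3) − (-30) = 22; |n| = √38.
Distance = |22| / √38 = 22/√38 ≈ 3.5689.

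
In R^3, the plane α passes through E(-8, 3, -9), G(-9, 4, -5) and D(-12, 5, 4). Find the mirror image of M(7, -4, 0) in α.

(-23, 14, -12)

EG = (-1, 1, 4), ED = (-4, 2, 13); a normal to α is EG × ED = (5, -3, 2).
Using E: α has equation 5x - 3y + 2z = -67.
λ = (n·M − d)/|n|² = (47 − (-67))/38 = 3.
Reflection = M − 2λn = (7, -4, 0) − 6·(5, -3, 2) = (-23, 14, -12).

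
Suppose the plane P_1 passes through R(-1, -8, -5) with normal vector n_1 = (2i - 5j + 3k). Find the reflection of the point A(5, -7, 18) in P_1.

(-3, 13, 6)

P_1: n_1·r = n_1·R gives 2x - 5y + 3z = 23.
λ = (n·A − d)/|n|² = (99 − 23)/38 = 2.
Reflection = A − 2λn = (5, -7, 18) − 4·(2, -5, 3) = (-3, 13, 6).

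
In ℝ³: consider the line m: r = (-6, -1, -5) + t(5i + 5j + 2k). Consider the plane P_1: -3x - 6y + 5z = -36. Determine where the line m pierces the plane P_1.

(-1, 4, -3)

Substitute r = (-6, -1, -5) + t(5, 5, 2) into the plane: -1 + (-35)t = -36, so t = 1.
Intersection: (-6, -1, -5) + 1·(5, 5, 2) = (-1, 4, -3).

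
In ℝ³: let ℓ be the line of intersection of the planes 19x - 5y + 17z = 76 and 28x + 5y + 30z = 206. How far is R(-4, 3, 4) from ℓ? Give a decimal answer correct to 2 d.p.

Direction of ℓ: (19, -5, 17) × (28, 5, 30) = (-235, -94, 235).
A point on ℓ: solving the two plane equations with x = 2 gives (2, 6, 4).
Taking (2, 6, 4) on ℓ with direction v = (-235, -94, 235): w = R − (2, 6, 4) = (-6, -3, 0), and w × v = (-705, 1410, -141).
Distance = |w × v| / |v| = √2505006 / √119286 ≈ 4.58.

4.58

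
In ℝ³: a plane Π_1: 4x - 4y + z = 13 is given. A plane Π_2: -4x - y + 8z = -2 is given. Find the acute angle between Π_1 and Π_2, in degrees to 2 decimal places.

cos θ = |n₁·n₂| / (|n₁||n₂|) = |-4| / (√33 · √81).
θ = arccos(0.07737) ≈ 85.56°.

85.56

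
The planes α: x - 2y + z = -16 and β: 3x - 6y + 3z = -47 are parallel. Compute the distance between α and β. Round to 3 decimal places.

Rescale β by 1/3: x - 2y + z = -47/3. Then distance = |-16 − (-47/3)| / √6 ≈ 0.136.

0.136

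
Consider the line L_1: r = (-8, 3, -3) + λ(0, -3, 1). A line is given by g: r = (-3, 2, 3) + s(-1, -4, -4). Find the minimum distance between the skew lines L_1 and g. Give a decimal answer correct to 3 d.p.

Common perpendicular direction n = (0, -3, 1) × (-1, -4, -4) = (16, -1, -3).
With w = (-3, 2, 3) − (-8, 3, -3) = (5, -1, 6), w · n = 63.
Distance = |w · n| / |n| = |63| / √266 ≈ 3.863.

3.863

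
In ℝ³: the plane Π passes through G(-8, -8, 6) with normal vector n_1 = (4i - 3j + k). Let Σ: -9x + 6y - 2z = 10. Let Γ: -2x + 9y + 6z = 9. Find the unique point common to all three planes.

Π: n_1·r = n_1·G gives 4x - 3y + z = -2.
Solving the 3×3 linear system 4x - 3y + z = -2, -9x + 6y - 2z = 10, -2x + 9y + 6z = 9 (e.g. by elimination or Cramer's rule, determinant = -27) gives (-6, -5, 7).

(-6, -5, 7)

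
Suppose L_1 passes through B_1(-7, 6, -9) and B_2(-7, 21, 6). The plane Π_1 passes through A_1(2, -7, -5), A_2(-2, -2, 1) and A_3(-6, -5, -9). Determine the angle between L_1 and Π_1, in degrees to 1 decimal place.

A direction vector for L_1 is B_2 − B_1 = (0, 15, 15).
A_1A_2 = (-4, 5, 6), A_1A_3 = (-8, 2, -4); a normal to Π_1 is A_1A_2 × A_1A_3 = (-32, -64, 32).
Using A_1: Π_1 has equation -32x - 64y + 32z = 224.
sin θ = |n·v| / (|n||v|) = |-480| / (√6144 · √450) = 0.28868.
θ ≈ 16.8°.

16.8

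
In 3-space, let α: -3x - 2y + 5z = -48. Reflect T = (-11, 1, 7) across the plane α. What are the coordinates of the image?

λ = (n·T − d)/|n|² = (66 − (-48))/38 = 3.
Reflection = T − 2λn = (-11, 1, 7) − 6·(-3, -2, 5) = (7, 13, -23).

(7, 13, -23)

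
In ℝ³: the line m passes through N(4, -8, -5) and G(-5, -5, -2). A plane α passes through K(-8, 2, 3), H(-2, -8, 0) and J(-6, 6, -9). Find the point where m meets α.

(-2, -6, -3)

A direction vector for m is G − N = (-9, 3, 3).
KH = (6, -10, -3), KJ = (2, 4, -12); a normal to α is KH × KJ = (132, 66, 44).
Using K: α has equation 132x + 66y + 44z = -792.
Substitute r = (4, -8, -5) + t(-9, 3, 3) into the plane: -220 + (-858)t = -792, so t = 2/3.
Intersection: (4, -8, -5) + (2/3)·(-9, 3, 3) = (-2, -6, -3).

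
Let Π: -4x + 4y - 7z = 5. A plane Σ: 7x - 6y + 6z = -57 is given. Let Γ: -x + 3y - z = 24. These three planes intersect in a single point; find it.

Solving the 3×3 linear system -4x + 4y - 7z = 5, 7x - 6y + 6z = -57, -x + 3y - z = 24 (e.g. by elimination or Cramer's rule, determinant = -53) gives (-9, 8, 9).

(-9, 8, 9)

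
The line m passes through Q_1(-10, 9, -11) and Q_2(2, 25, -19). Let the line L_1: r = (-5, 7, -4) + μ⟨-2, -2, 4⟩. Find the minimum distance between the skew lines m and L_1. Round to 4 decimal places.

6.1812

A direction vector for m is Q_2 − Q_1 = (12, 16, -8).
Common perpendicular direction n = (12, 16, -8) × (-2, -2, 4) = (48, -32, 8).
With w = (-5, 7, -4) − (-10, 9, -11) = (5, -2, 7), w · n = 360.
Distance = |w · n| / |n| = |360| / √3392 ≈ 6.1812.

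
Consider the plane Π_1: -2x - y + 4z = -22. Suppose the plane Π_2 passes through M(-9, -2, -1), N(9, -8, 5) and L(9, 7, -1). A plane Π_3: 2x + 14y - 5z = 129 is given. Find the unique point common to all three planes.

MN = (18, -6, 6), ML = (18, 9, 0); a normal to Π_2 is MN × ML = (-54, 108, 270).
Using M: Π_2 has equation -54x + 108y + 270z = 0.
Solving the 3×3 linear system -2x - y + 4z = -22, -54x + 108y + 270z = 0, 2x + 14y - 5z = 129 (e.g. by elimination or Cramer's rule, determinant = 4482) gives (1, 8, -3).

(1, 8, -3)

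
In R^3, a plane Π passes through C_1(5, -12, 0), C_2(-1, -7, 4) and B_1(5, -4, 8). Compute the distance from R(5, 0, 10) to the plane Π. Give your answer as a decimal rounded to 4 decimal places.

C_1C_2 = (-6, 5, 4), C_1B_1 = (0, 8, 8); a normal to Π is C_1C_2 × C_1B_1 = (8, 48, -48).
Using C_1: Π has equation 8x + 48y - 48z = -536.
n·R − d = (8)·(5) + (48)·(0) + (-48)·(10) − (-536) = 96; |n| = √4672.
Distance = |96| / √4672 = 96/√4672 ≈ 1.4045.

1.4045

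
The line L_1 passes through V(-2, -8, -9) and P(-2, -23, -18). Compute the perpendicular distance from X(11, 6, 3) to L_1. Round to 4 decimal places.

A direction vector for L_1 is P − V = (0, -15, -9).
Taking (-2, -8, -9) on L_1 with direction v = (0, -15, -9): w = X − (-2, -8, -9) = (13, 14, 12), and w × v = (54, 117, -195).
Distance = |w × v| / |v| = √54630 / √306 ≈ 13.3615.

13.3615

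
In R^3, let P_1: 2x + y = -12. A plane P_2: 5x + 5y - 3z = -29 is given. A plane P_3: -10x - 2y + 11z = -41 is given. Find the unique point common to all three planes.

(-2, -8, -7)

Solving the 3×3 linear system 2x + y = -12, 5x + 5y - 3z = -29, -10x - 2y + 11z = -41 (e.g. by elimination or Cramer's rule, determinant = 73) gives (-2, -8, -7).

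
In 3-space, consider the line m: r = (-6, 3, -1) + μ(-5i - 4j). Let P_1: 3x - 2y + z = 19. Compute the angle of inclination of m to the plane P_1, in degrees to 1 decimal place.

sin θ = |n·v| / (|n||v|) = |-7| / (√14 · √41) = 0.29217.
θ ≈ 17.0°.

17.0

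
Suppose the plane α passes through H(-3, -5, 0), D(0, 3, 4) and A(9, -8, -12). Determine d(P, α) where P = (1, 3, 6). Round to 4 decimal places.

1.8543

HD = (3, 8, 4), HA = (12, -3, -12); a normal to α is HD × HA = (-84, 84, -105).
Using H: α has equation -84x + 84y - 105z = -168.
n·P − d = (-84)·(1) + (84)·(3) + (-105)·(6) − (-168) = -294; |n| = √25137.
Distance = |-294| / √25137 = 294/√25137 ≈ 1.8543.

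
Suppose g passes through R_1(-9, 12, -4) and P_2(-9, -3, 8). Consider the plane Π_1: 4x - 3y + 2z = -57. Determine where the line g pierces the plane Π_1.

A direction vector for g is P_2 − R_1 = (0, -15, 12).
Substitute r = (-9, 12, -4) + t(0, -15, 12) into the plane: -80 + 69t = -57, so t = 1/3.
Intersection: (-9, 12, -4) + (1/3)·(0, -15, 12) = (-9, 7, 0).

(-9, 7, 0)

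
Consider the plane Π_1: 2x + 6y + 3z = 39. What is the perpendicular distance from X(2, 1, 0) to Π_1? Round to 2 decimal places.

4.14

n·X − d = (2)·(2) + (6)·(1) + (3)·(0) − 39 = -29; |n| = √49.
Distance = |-29| / √49 = 29/√49 ≈ 4.14.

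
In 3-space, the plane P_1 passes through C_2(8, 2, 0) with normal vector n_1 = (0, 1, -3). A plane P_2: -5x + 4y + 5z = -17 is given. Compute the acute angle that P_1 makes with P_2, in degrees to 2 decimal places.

P_1: n_1·r = n_1·C_2 gives y - 3z = 2.
cos θ = |n₁·n₂| / (|n₁||n₂|) = |-11| / (√10 · √66).
θ = arccos(0.42817) ≈ 64.65°.

64.65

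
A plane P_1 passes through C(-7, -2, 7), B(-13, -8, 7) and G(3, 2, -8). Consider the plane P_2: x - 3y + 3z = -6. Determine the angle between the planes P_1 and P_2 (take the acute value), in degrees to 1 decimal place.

35.7

CB = (-6, -6, 0), CG = (10, 4, -15); a normal to P_1 is CB × CG = (90, -90, 36).
Using C: P_1 has equation 90x - 90y + 36z = -198.
cos θ = |n₁·n₂| / (|n₁||n₂|) = |468| / (√17496 · √19).
θ = arccos(0.81171) ≈ 35.7°.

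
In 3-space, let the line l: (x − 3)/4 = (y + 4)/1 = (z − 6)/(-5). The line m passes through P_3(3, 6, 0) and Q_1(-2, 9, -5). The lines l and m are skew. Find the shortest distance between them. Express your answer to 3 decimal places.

l has direction (4, 1, -5) through (3, -4, 6).
A direction vector for m is Q_1 − P_3 = (-5, 3, -5).
Common perpendicular direction n = (4, 1, -5) × (-5, 3, -5) = (10, 45, 17).
With w = (3, 6, 0) − (3, -4, 6) = (0, 10, -6), w · n = 348.
Distance = |w · n| / |n| = |348| / √2414 ≈ 7.083.

7.083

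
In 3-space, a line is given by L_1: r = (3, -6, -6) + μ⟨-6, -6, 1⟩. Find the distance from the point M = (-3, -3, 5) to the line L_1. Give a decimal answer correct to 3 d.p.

Taking (3, -6, -6) on L_1 with direction v = (-6, -6, 1): w = M − (3, -6, -6) = (-6, 3, 11), and w × v = (69, -60, 54).
Distance = |w × v| / |v| = √11277 / √73 ≈ 12.429.

12.429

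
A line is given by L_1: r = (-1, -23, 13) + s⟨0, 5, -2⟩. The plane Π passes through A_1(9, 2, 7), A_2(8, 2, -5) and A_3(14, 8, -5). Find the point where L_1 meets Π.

(-1, -8, 7)

A_1A_2 = (-1, 0, -12), A_1A_3 = (5, 6, -12); a normal to Π is A_1A_2 × A_1A_3 = (72, -72, -6).
Using A_1: Π has equation 72x - 72y - 6z = 462.
Substitute r = (-1, -23, 13) + t(0, 5, -2) into the plane: 1506 + (-348)t = 462, so t = 3.
Intersection: (-1, -23, 13) + 3·(0, 5, -2) = (-1, -8, 7).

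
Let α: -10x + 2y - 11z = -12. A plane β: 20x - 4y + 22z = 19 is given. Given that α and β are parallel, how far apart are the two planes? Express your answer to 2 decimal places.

0.17

Rescale β by 1/(-2): -10x + 2y - 11z = -19/2. Then distance = |-12 − (-19/2)| / √225 ≈ 0.17.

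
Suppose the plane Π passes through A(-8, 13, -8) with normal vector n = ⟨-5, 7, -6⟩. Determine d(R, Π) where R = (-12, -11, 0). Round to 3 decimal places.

Π: n·r = n·A gives -5x + 7y - 6z = 179.
n·R − d = (-5)·(-12) + (7)·(-11) + (-6)·(0) − 179 = -196; |n| = √110.
Distance = |-196| / √110 = 196/√110 ≈ 18.688.

18.688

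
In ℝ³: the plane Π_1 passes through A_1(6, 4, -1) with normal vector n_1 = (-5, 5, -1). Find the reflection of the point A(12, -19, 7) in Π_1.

(-18, 11, 1)

Π_1: n_1·r = n_1·A_1 gives -5x + 5y - z = -9.
λ = (n·A − d)/|n|² = (-162 − (-9))/51 = -3.
Reflection = A − 2λn = (12, -19, 7) − (-6)·(-5, 5, -1) = (-18, 11, 1).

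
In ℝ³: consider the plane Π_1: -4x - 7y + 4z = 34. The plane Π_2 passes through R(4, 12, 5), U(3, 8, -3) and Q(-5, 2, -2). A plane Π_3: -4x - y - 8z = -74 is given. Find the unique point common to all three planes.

(-7, 6, 12)

RU = (-1, -4, -8), RQ = (-9, -10, -7); a normal to Π_2 is RU × RQ = (-52, 65, -26).
Using R: Π_2 has equation -52x + 65y - 26z = 442.
Solving the 3×3 linear system -4x - 7y + 4z = 34, -52x + 65y - 26z = 442, -4x - y - 8z = -74 (e.g. by elimination or Cramer's rule, determinant = 5616) gives (-7, 6, 12).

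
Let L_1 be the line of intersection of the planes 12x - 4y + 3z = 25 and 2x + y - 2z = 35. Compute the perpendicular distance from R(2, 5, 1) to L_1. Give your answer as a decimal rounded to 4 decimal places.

Direction of L_1: (12, -4, 3) × (2, 1, -2) = (5, 30, 20).
A point on L_1: solving the two plane equations with x = 6 gives (6, 5, -9).
Taking (6, 5, -9) on L_1 with direction v = (5, 30, 20): w = R − (6, 5, -9) = (-4, 0, 10), and w × v = (-300, 130, -120).
Distance = |w × v| / |v| = √121300 / √1325 ≈ 9.5680.

9.5680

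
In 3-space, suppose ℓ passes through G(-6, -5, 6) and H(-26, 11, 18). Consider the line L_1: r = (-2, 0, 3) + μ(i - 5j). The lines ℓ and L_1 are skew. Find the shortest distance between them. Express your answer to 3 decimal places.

A direction vector for ℓ is H − G = (-20, 16, 12).
Common perpendicular direction n = (-20, 16, 12) × (1, -5, 0) = (60, 12, 84).
With w = (-2, 0, 3) − (-6, -5, 6) = (4, 5, -3), w · n = 48.
Distance = |w · n| / |n| = |48| / √10800 ≈ 0.462.

0.462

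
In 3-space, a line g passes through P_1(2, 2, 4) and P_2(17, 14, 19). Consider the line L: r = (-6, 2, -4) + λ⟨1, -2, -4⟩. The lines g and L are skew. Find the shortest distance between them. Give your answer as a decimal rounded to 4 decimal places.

A direction vector for g is P_2 − P_1 = (15, 12, 15).
Common perpendicular direction n = (15, 12, 15) × (1, -2, -4) = (-18, 75, -42).
With w = (-6, 2, -4) − (2, 2, 4) = (-8, 0, -8), w · n = 480.
Distance = |w · n| / |n| = |480| / √7713 ≈ 5.4655.

5.4655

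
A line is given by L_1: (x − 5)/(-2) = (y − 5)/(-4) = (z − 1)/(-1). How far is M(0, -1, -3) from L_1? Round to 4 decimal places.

L_1 has direction (-2, -4, -1) through (5, 5, 1).
Taking (5, 5, 1) on L_1 with direction v = (-2, -4, -1): w = M − (5, 5, 1) = (-5, -6, -4), and w × v = (-10, 3, 8).
Distance = |w × v| / |v| = √173 / √21 ≈ 2.8702.

2.8702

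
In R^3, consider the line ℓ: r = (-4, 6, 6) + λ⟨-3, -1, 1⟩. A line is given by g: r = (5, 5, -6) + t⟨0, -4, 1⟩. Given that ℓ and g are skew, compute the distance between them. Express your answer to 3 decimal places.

Common perpendicular direction n = (-3, -1, 1) × (0, -4, 1) = (3, 3, 12).
With w = (5, 5, -6) − (-4, 6, 6) = (9, -1, -12), w · n = -120.
Distance = |w · n| / |n| = |-120| / √162 ≈ 9.428.

9.428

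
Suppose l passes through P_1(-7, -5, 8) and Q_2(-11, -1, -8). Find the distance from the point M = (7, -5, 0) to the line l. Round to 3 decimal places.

A direction vector for l is Q_2 − P_1 = (-4, 4, -16).
Taking (-7, -5, 8) on l with direction v = (-4, 4, -16): w = M − (-7, -5, 8) = (14, 0, -8), and w × v = (32, 256, 56).
Distance = |w × v| / |v| = √69696 / √288 ≈ 15.556.

15.556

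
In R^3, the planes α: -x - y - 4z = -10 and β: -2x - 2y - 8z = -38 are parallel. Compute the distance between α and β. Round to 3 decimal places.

Rescale β by 1/2: -x - y - 4z = -19. Then distance = |-10 − (-19)| / √18 ≈ 2.121.

2.121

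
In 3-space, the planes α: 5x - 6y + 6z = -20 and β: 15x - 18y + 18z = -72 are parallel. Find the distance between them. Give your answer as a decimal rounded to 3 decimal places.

0.406

Rescale β by 1/3: 5x - 6y + 6z = -24. Then distance = |-20 − (-24)| / √97 ≈ 0.406.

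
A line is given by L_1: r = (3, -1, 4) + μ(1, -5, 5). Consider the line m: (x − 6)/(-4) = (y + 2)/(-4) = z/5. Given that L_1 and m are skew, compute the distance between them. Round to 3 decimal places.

3.027

m has direction (-4, -4, 5) through (6, -2, 0).
Common perpendicular direction n = (1, -5, 5) × (-4, -4, 5) = (-5, -25, -24).
With w = (6, -2, 0) − (3, -1, 4) = (3, -1, -4), w · n = 106.
Distance = |w · n| / |n| = |106| / √1226 ≈ 3.027.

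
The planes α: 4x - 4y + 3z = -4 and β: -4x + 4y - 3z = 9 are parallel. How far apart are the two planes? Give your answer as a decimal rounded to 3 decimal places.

0.781

Rescale β by 1/(-1): 4x - 4y + 3z = -9. Then distance = |-4 − (-9)| / √41 ≈ 0.781.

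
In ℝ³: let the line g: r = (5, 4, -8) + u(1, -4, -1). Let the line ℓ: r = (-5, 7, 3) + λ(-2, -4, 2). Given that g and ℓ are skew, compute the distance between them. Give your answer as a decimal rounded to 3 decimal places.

Common perpendicular direction n = (1, -4, -1) × (-2, -4, 2) = (-12, 0, -12).
With w = (-5, 7, 3) − (5, 4, -8) = (-10, 3, 11), w · n = -12.
Distance = |w · n| / |n| = |-12| / √288 ≈ 0.707.

0.707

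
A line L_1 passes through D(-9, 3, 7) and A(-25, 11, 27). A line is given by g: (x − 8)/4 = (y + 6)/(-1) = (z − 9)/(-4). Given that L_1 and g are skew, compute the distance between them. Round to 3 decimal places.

A direction vector for L_1 is A − D = (-16, 8, 20).
g has direction (4, -1, -4) through (8, -6, 9).
Common perpendicular direction n = (-16, 8, 20) × (4, -1, -4) = (-12, 16, -16).
With w = (8, -6, 9) − (-9, 3, 7) = (17, -9, 2), w · n = -380.
Distance = |w · n| / |n| = |-380| / √656 ≈ 14.837.

14.837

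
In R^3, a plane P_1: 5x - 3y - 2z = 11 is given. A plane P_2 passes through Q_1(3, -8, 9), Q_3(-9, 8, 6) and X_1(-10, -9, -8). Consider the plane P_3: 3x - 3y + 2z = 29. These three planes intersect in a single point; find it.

(-1, -8, 4)

Q_1Q_3 = (-12, 16, -3), Q_1X_1 = (-13, -1, -17); a normal to P_2 is Q_1Q_3 × Q_1X_1 = (-275, -165, 220).
Using Q_1: P_2 has equation -275x - 165y + 220z = 2475.
Solving the 3×3 linear system 5x - 3y - 2z = 11, -275x - 165y + 220z = 2475, 3x - 3y + 2z = 29 (e.g. by elimination or Cramer's rule, determinant = -4620) gives (-1, -8, 4).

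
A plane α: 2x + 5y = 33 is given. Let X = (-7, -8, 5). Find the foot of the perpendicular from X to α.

Foot = X − λn with λ = (n·X − d)/|n|² = (-54 − 33)/29 = -3.
Foot = (-7, -8, 5) − (-3)·(2, 5, 0) = (-1, 7, 5).

(-1, 7, 5)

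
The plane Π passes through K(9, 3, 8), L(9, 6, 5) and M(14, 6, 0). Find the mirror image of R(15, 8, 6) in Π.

KL = (0, 3, -3), KM = (5, 3, -8); a normal to Π is KL × KM = (-15, -15, -15).
Using K: Π has equation -15x - 15y - 15z = -300.
λ = (n·R − d)/|n|² = (-435 − (-300))/675 = -1/5.
Reflection = R − 2λn = (15, 8, 6) − (-2/5)·(-15, -15, -15) = (9, 2, 0).

(9, 2, 0)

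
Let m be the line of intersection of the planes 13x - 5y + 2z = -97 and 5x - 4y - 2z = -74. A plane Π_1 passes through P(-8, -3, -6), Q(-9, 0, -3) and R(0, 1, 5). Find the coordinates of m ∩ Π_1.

Direction of m: (13, -5, 2) × (5, -4, -2) = (18, 36, -27).
A point on m: solving the two plane equations with x = -10 gives (-10, -1, 14).
PQ = (-1, 3, 3), PR = (8, 4, 11); a normal to Π_1 is PQ × PR = (21, 35, -28).
Using P: Π_1 has equation 21x + 35y - 28z = -105.
Substitute r = (-10, -1, 14) + t(18, 36, -27) into the plane: -637 + 2394t = -105, so t = 2/9.
Intersection: (-10, -1, 14) + (2/9)·(18, 36, -27) = (-6, 7, 8).

(-6, 7, 8)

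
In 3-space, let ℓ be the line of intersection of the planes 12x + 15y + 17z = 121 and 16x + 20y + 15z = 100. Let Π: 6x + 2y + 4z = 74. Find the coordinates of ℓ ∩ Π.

(10, -9, 8)

Direction of ℓ: (12, 15, 17) × (16, 20, 15) = (-115, 92, 0).
A point on ℓ: solving the two plane equations with x = 5 gives (5, -5, 8).
Substitute r = (5, -5, 8) + t(-115, 92, 0) into the plane: 52 + (-506)t = 74, so t = -1/23.
Intersection: (5, -5, 8) + (-1/23)·(-115, 92, 0) = (10, -9, 8).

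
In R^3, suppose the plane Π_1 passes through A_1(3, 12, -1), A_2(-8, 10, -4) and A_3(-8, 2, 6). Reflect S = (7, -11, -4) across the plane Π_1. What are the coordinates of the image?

(-5, 19, 20)

A_1A_2 = (-11, -2, -3), A_1A_3 = (-11, -10, 7); a normal to Π_1 is A_1A_2 × A_1A_3 = (-44, 110, 88).
Using A_1: Π_1 has equation -44x + 110y + 88z = 1100.
λ = (n·S − d)/|n|² = (-1870 − 1100)/21780 = -3/22.
Reflection = S − 2λn = (7, -11, -4) − (-3/11)·(-44, 110, 88) = (-5, 19, 20).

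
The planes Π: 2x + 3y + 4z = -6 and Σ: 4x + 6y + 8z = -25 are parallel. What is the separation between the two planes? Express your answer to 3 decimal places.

Rescale Σ by 1/2: 2x + 3y + 4z = -25/2. Then distance = |-6 − (-25/2)| / √29 ≈ 1.207.

1.207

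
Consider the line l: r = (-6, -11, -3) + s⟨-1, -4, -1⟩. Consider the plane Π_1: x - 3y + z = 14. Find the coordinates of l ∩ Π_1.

(-5, -7, -2)

Substitute r = (-6, -11, -3) + t(-1, -4, -1) into the plane: 24 + 10t = 14, so t = -1.
Intersection: (-6, -11, -3) + (-1)·(-1, -4, -1) = (-5, -7, -2).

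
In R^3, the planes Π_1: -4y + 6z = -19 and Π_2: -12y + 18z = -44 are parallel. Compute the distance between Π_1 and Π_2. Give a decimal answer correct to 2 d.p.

Rescale Π_2 by 1/3: -4y + 6z = -44/3. Then distance = |-19 − (-44/3)| / √52 ≈ 0.60.

0.60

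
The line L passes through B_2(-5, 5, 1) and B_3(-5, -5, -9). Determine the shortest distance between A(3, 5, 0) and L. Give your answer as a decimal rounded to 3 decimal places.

8.031

A direction vector for L is B_3 − B_2 = (0, -10, -10).
Taking (-5, 5, 1) on L with direction v = (0, -10, -10): w = A − (-5, 5, 1) = (8, 0, -1), and w × v = (-10, 80, -80).
Distance = |w × v| / |v| = √12900 / √200 ≈ 8.031.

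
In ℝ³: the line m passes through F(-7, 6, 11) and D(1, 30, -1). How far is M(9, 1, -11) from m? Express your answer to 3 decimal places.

25.897

A direction vector for m is D − F = (8, 24, -12).
Taking (-7, 6, 11) on m with direction v = (8, 24, -12): w = M − (-7, 6, 11) = (16, -5, -22), and w × v = (588, 16, 424).
Distance = |w × v| / |v| = √525776 / √784 ≈ 25.897.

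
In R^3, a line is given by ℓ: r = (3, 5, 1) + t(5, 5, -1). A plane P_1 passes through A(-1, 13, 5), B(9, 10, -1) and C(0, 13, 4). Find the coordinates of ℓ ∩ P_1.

(8, 10, 0)

AB = (10, -3, -6), AC = (1, 0, -1); a normal to P_1 is AB × AC = (3, 4, 3).
Using A: P_1 has equation 3x + 4y + 3z = 64.
Substitute r = (3, 5, 1) + t(5, 5, -1) into the plane: 32 + 32t = 64, so t = 1.
Intersection: (3, 5, 1) + 1·(5, 5, -1) = (8, 10, 0).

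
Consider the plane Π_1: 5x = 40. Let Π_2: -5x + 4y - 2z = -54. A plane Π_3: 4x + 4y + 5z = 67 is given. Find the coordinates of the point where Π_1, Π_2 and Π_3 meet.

(8, 0, 7)

Solving the 3×3 linear system 5x = 40, -5x + 4y - 2z = -54, 4x + 4y + 5z = 67 (e.g. by elimination or Cramer's rule, determinant = 140) gives (8, 0, 7).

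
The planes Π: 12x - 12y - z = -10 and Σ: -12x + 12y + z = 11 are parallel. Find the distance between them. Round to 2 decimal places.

0.06

Rescale Σ by 1/(-1): 12x - 12y - z = -11. Then distance = |-10 − (-11)| / √289 ≈ 0.06.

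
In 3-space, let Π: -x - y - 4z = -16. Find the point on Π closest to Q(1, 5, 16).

Foot = Q − λn with λ = (n·Q − d)/|n|² = (-70 − (-16))/18 = -3.
Foot = (1, 5, 16) − (-3)·(-1, -1, -4) = (-2, 2, 4).

(-2, 2, 4)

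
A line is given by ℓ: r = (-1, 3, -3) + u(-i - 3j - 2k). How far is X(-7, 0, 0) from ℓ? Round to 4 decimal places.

Taking (-1, 3, -3) on ℓ with direction v = (-1, -3, -2): w = X − (-1, 3, -3) = (-6, -3, 3), and w × v = (15, -15, 15).
Distance = |w × v| / |v| = √675 / √14 ≈ 6.9437.

6.9437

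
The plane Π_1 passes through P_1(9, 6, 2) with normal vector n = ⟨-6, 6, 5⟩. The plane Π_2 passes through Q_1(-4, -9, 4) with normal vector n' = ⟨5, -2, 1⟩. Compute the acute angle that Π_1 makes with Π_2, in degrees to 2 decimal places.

Π_1: n·r = n·P_1 gives -6x + 6y + 5z = -8.
Π_2: n'·r = n'·Q_1 gives 5x - 2y + z = 2.
cos θ = |n₁·n₂| / (|n₁||n₂|) = |-37| / (√97 · √30).
θ = arccos(0.68589) ≈ 46.69°.

46.69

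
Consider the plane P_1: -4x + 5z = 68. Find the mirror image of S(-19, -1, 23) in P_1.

λ = (n·S − d)/|n|² = (191 − 68)/41 = 3.
Reflection = S − 2λn = (-19, -1, 23) − 6·(-4, 0, 5) = (5, -1, -7).

(5, -1, -7)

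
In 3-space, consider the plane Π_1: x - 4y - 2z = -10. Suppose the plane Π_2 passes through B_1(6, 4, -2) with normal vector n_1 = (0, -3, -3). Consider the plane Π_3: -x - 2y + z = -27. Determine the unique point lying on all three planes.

Π_2: n_1·r = n_1·B_1 gives -3y - 3z = -6.
Solving the 3×3 linear system x - 4y - 2z = -10, -3y - 3z = -6, -x - 2y + z = -27 (e.g. by elimination or Cramer's rule, determinant = -15) gives (8, 7, -5).

(8, 7, -5)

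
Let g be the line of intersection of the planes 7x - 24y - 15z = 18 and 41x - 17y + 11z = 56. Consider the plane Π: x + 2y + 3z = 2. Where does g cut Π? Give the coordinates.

(0, -2, 2)

Direction of g: (7, -24, -15) × (41, -17, 11) = (-519, -692, 865).
A point on g: solving the two plane equations with x = 9 gives (9, 10, -13).
Substitute r = (9, 10, -13) + t(-519, -692, 865) into the plane: -10 + 692t = 2, so t = 3/173.
Intersection: (9, 10, -13) + (3/173)·(-519, -692, 865) = (0, -2, 2).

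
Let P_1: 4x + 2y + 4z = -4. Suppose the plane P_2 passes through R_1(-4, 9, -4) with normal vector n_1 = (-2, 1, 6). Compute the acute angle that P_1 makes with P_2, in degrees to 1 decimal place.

P_2: n_1·r = n_1·R_1 gives -2x + y + 6z = -7.
cos θ = |n₁·n₂| / (|n₁||n₂|) = |18| / (√36 · √41).
θ = arccos(0.46852) ≈ 62.1°.

62.1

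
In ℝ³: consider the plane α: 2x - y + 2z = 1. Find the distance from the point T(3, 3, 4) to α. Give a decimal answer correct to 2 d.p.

3.33

n·T − d = (2)·(3) + (-1)·(3) + (2)·(4) − 1 = 10; |n| = √9.
Distance = |10| / √9 = 10/√9 ≈ 3.33.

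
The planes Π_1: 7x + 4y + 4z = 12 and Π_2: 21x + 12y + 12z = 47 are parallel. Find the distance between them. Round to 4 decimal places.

0.4074

Rescale Π_2 by 1/3: 7x + 4y + 4z = 47/3. Then distance = |12 − (47/3)| / √81 ≈ 0.4074.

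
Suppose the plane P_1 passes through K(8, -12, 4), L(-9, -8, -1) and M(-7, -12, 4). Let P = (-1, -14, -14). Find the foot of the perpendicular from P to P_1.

KL = (-17, 4, -5), KM = (-15, 0, 0); a normal to P_1 is KL × KM = (0, 75, 60).
Using K: P_1 has equation 75y + 60z = -660.
Foot = P − λn with λ = (n·P − d)/|n|² = (-1890 − (-660))/9225 = -2/15.
Foot = (-1, -14, -14) − (-2/15)·(0, 75, 60) = (-1, -4, -6).

(-1, -4, -6)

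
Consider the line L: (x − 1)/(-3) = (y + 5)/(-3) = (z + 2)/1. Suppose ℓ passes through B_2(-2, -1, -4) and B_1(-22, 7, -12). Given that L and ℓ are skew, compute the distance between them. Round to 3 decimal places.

0.582

L has direction (-3, -3, 1) through (1, -5, -2).
A direction vector for ℓ is B_1 − B_2 = (-20, 8, -8).
Common perpendicular direction n = (-3, -3, 1) × (-20, 8, -8) = (16, -44, -84).
With w = (-2, -1, -4) − (1, -5, -2) = (-3, 4, -2), w · n = -56.
Distance = |w · n| / |n| = |-56| / √9248 ≈ 0.582.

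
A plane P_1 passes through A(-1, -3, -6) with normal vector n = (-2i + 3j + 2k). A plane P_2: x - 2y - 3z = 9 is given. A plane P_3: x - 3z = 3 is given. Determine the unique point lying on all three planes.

(6, -3, 1)

P_1: n·r = n·A gives -2x + 3y + 2z = -19.
Solving the 3×3 linear system -2x + 3y + 2z = -19, x - 2y - 3z = 9, x - 3z = 3 (e.g. by elimination or Cramer's rule, determinant = -8) gives (6, -3, 1).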